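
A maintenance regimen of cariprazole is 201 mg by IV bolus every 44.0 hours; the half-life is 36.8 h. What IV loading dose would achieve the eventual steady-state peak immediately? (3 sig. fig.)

k = ln 2 / 36.8 = 0.01884 h⁻¹
Accumulation ratio R = 1 / (1 − e^(−kτ)) = 1 / (1 − e^(−0.01884×44.0)) = 1 / (1 − 0.4366) = 1.775
Loading dose = maintenance dose × R = 201 × 1.775 ≈ 357 mg

357 mg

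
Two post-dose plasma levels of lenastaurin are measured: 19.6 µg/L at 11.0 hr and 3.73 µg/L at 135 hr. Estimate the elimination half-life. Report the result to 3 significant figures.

k = ln(C₁/C₂) / (t₂ − t₁) = ln(19.6/3.73) / (135 − 11.0)
  = 1.659 / 124.0 = 0.01338 hr⁻¹
t½ = ln 2 / k = ln 2 / 0.01338 ≈ 51.8 hours

51.8 hours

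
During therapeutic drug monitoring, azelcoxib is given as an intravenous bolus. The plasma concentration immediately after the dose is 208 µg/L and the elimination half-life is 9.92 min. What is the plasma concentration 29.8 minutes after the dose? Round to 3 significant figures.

25.9 µg/L

k = ln 2 / 9.92 = 0.06987 min⁻¹
29.8 min is 3.004 half-lives, so C = 208 × (1/2)^3.004 = 208 × 0.1247 ≈ 25.9 µg/L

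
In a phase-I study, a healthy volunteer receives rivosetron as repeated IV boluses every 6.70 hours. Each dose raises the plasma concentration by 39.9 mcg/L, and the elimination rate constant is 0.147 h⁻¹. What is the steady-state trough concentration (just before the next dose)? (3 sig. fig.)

Fraction remaining after one interval: e^(−kτ) = e^(−0.1470 × 6.70) = 0.3735
R = 1 / (1 − 0.3735) = 1.596
Css,max = 39.9 × 1.596 = 63.68 mcg/L
Css,min = Css,max × e^(−kτ) = 63.68 × 0.3735 ≈ 23.8 mcg/L

23.8 mcg/L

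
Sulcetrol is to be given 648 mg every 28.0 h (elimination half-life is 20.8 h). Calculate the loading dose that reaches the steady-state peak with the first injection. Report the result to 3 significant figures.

1070 mg

k = ln 2 / 20.8 = 0.03332 h⁻¹
Accumulation ratio R = 1 / (1 − e^(−kτ)) = 1 / (1 − e^(−0.03332×28.0)) = 1 / (1 − 0.3933) = 1.648
Loading dose = maintenance dose × R = 648 × 1.648 ≈ 1070 mg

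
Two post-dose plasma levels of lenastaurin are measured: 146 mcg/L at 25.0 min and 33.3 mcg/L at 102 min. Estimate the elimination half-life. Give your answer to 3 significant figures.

k = ln(C₁/C₂) / (t₂ − t₁) = ln(146/33.3) / (102 − 25.0)
  = 1.478 / 77.00 = 0.01920 min⁻¹
t½ = ln 2 / k = ln 2 / 0.01920 ≈ 36.1 minutes

36.1 minutes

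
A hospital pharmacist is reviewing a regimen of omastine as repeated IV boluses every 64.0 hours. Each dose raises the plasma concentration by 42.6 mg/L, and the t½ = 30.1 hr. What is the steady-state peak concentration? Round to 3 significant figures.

55.3 mg/L

k = ln 2 / 30.1 = 0.02303 hr⁻¹
Fraction remaining after one interval: e^(−kτ) = e^(−0.02303 × 64.0) = 0.2291
R = 1 / (1 − 0.2291) = 1.297
Css,max = 42.6 × 1.297 ≈ 55.3 mg/L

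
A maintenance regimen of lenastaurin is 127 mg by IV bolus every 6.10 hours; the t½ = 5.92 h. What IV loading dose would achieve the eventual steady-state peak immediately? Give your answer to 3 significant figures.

249 mg

k = ln 2 / 5.92 = 0.1171 h⁻¹
Accumulation ratio R = 1 / (1 − e^(−kτ)) = 1 / (1 − e^(−0.1171×6.10)) = 1 / (1 − 0.4896) = 1.959
Loading dose = maintenance dose × R = 127 × 1.959 ≈ 249 mg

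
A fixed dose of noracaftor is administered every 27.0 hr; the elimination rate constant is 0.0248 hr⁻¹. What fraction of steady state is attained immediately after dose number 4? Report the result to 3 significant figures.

0.931

f_n = 1 − e^(−nkτ) = 1 − e^(−4 × 0.02480 × 27.0) = 1 − e^(−2.678) = 1 − 0.06867 ≈ 0.931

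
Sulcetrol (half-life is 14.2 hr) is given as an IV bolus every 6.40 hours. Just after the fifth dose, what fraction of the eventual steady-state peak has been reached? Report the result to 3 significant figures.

k = ln 2 / 14.2 = 0.04881 hr⁻¹
f_n = 1 − e^(−nkτ) = 1 − e^(−5 × 0.04881 × 6.40) = 1 − e^(−1.562) = 1 − 0.2097 ≈ 0.790

0.790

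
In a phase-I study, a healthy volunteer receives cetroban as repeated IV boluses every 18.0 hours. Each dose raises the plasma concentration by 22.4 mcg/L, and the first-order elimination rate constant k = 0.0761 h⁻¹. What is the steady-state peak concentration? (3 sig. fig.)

Fraction remaining after one interval: e^(−kτ) = e^(−0.07610 × 18.0) = 0.2542
R = 1 / (1 − 0.2542) = 1.341
Css,max = 22.4 × 1.341 ≈ 30.0 mcg/L

30.0 mcg/L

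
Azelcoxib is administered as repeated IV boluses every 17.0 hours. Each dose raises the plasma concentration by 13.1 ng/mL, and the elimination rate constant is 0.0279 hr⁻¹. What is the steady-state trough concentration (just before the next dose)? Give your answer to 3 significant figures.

Fraction remaining after one interval: e^(−kτ) = e^(−0.02790 × 17.0) = 0.6223
R = 1 / (1 − 0.6223) = 2.648
Css,max = 13.1 × 2.648 = 34.69 ng/mL
Css,min = Css,max × e^(−kτ) = 34.69 × 0.6223 ≈ 21.6 ng/mL

21.6 ng/mL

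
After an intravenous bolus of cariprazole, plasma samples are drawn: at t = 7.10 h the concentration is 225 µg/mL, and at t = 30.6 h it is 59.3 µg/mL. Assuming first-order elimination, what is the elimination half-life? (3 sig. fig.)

12.2 hours

k = ln(C₁/C₂) / (t₂ − t₁) = ln(225/59.3) / (30.6 − 7.10)
  = 1.333 / 23.50 = 0.05674 h⁻¹
t½ = ln 2 / k = ln 2 / 0.05674 ≈ 12.2 hours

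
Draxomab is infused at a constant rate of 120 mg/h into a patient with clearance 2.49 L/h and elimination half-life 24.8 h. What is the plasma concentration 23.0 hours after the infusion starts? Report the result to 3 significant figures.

22.9 µg/mL

Css = rate / CL = 120 / 2.49 = 48.19 µg/mL
k = ln 2 / 24.8 = 0.02795 h⁻¹
C(t) = Css (1 − e^(−kt)) = 48.19 × (1 − e^(−0.6428)) = 48.19 × 0.4742 ≈ 22.9 µg/mL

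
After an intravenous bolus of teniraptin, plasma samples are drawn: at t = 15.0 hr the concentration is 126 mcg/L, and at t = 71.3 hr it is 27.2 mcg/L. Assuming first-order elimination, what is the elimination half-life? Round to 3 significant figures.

k = ln(C₁/C₂) / (t₂ − t₁) = ln(126/27.2) / (71.3 − 15.0)
  = 1.533 / 56.30 = 0.02723 hr⁻¹
t½ = ln 2 / k = ln 2 / 0.02723 ≈ 25.5 hours

25.5 hours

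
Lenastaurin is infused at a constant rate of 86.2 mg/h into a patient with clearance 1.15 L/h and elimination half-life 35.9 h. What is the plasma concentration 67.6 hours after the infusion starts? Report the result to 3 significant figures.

Css = rate / CL = 86.2 / 1.15 = 74.96 mg/L
k = ln 2 / 35.9 = 0.01931 h⁻¹
C(t) = Css (1 − e^(−kt)) = 74.96 × (1 − e^(−1.305)) = 74.96 × 0.7289 ≈ 54.6 mg/L

54.6 mg/L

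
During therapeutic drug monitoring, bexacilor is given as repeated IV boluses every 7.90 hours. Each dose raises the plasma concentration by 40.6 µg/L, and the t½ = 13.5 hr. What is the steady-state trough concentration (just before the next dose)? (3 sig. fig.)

81.2 µg/L

k = ln 2 / 13.5 = 0.05134 hr⁻¹
Fraction remaining after one interval: e^(−kτ) = e^(−0.05134 × 7.90) = 0.6666
R = 1 / (1 − 0.6666) = 2.999
Css,max = 40.6 × 2.999 = 121.8 µg/L
Css,min = Css,max × e^(−kτ) = 121.8 × 0.6666 ≈ 81.2 µg/L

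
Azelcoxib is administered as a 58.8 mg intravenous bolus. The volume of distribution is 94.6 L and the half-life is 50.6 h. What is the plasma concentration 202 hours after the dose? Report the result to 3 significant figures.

0.0391 mg/L

C₀ = dose / V = 58.8 / 94.6 = 0.6216 mg/L
k = ln 2 / 50.6 = 0.01370 h⁻¹
C(t) = C₀ e^(−kt) = 0.6216 × e^(−0.01370 × 202) = 0.6216 × e^(−2.767) = 0.6216 × 0.06284 ≈ 0.0391 mg/L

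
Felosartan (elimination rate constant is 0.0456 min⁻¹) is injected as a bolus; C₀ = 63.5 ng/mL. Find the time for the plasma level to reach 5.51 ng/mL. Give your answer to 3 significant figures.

53.6 minutes

C(t) = C₀ e^(−kt)  ⇒  t = ln(C₀/C) / k
t = ln(63.5/5.51) / 0.04560 = 2.444 / 0.04560 ≈ 53.6 minutes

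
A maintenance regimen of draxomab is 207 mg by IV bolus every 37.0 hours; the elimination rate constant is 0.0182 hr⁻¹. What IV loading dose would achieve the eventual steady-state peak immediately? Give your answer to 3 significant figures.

422 mg

Accumulation ratio R = 1 / (1 − e^(−kτ)) = 1 / (1 − e^(−0.01820×37.0)) = 1 / (1 − 0.5100) = 2.041
Loading dose = maintenance dose × R = 207 × 2.041 ≈ 422 mg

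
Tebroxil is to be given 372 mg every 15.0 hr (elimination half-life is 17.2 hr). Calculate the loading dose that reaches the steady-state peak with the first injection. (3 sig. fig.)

k = ln 2 / 17.2 = 0.04030 hr⁻¹
Accumulation ratio R = 1 / (1 − e^(−kτ)) = 1 / (1 − e^(−0.04030×15.0)) = 1 / (1 − 0.5464) = 2.204
Loading dose = maintenance dose × R = 372 × 2.204 ≈ 820 mg

820 mg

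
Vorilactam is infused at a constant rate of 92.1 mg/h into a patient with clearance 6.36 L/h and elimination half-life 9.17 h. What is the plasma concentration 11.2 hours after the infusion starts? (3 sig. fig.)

8.27 mg/L

Css = rate / CL = 92.1 / 6.36 = 14.48 mg/L
k = ln 2 / 9.17 = 0.07559 h⁻¹
C(t) = Css (1 − e^(−kt)) = 14.48 × (1 − e^(−0.8466)) = 14.48 × 0.5711 ≈ 8.27 mg/L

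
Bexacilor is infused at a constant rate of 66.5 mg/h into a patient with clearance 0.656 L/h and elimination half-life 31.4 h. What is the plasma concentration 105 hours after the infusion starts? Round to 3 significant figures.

Css = rate / CL = 66.5 / 0.656 = 101.4 µg/mL
k = ln 2 / 31.4 = 0.02207 h⁻¹
C(t) = Css (1 − e^(−kt)) = 101.4 × (1 − e^(−2.318)) = 101.4 × 0.9015 ≈ 91.4 µg/mL

91.4 µg/mL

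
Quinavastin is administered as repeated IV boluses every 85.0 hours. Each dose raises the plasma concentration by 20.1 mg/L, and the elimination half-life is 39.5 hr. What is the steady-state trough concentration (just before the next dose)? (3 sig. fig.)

5.84 mg/L

k = ln 2 / 39.5 = 0.01755 hr⁻¹
Fraction remaining after one interval: e^(−kτ) = e^(−0.01755 × 85.0) = 0.2250
R = 1 / (1 − 0.2250) = 1.290
Css,max = 20.1 × 1.290 = 25.94 mg/L
Css,min = Css,max × e^(−kτ) = 25.94 × 0.2250 ≈ 5.84 mg/L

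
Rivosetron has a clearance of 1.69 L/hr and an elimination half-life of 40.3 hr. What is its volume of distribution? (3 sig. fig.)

k = ln 2 / t½ = ln 2 / 40.3 = 0.01720 hr⁻¹
V = CL / k = 1.69 / 0.01720 ≈ 98.3 L

98.3 L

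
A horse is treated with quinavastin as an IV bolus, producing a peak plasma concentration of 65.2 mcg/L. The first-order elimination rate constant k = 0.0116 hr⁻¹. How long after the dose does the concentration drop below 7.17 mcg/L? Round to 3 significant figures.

190 hours

C(t) = C₀ e^(−kt)  ⇒  t = ln(C₀/C) / k
t = ln(65.2/7.17) / 0.01160 = 2.208 / 0.01160 ≈ 190 hours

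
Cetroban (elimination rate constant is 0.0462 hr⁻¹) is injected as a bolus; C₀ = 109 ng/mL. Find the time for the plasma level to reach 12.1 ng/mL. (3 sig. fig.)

47.6 hours

C(t) = C₀ e^(−kt)  ⇒  t = ln(C₀/C) / k
t = ln(109/12.1) / 0.04620 = 2.198 / 0.04620 ≈ 47.6 hours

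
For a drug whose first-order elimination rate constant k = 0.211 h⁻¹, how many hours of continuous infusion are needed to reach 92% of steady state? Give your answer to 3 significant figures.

12.0 hours

f = 1 − e^(−kt)  ⇒  t = −ln(1 − f) / k
t = −ln(1 − 0.92) / 0.2110 = 2.526 / 0.2110 ≈ 12.0 hours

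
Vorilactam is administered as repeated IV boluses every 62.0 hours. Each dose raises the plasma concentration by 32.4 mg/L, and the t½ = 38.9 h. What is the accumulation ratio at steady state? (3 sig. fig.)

1.50

k = ln 2 / 38.9 = 0.01782 h⁻¹
Fraction remaining after one interval: e^(−kτ) = e^(−0.01782 × 62.0) = 0.3313
R = 1 / (1 − 0.3313) = 1 / 0.6687 ≈ 1.50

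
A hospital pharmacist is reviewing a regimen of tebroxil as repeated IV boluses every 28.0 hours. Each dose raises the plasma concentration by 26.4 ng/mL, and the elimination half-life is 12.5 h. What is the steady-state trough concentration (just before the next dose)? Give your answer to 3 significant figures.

k = ln 2 / 12.5 = 0.05545 h⁻¹
Fraction remaining after one interval: e^(−kτ) = e^(−0.05545 × 28.0) = 0.2117
R = 1 / (1 − 0.2117) = 1.269
Css,max = 26.4 × 1.269 = 33.49 ng/mL
Css,min = Css,max × e^(−kτ) = 33.49 × 0.2117 ≈ 7.09 ng/mL

7.09 ng/mL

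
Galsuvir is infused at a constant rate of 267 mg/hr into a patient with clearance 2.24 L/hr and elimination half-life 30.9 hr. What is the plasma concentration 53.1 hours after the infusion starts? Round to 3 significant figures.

Css = rate / CL = 267 / 2.24 = 119.2 µg/mL
k = ln 2 / 30.9 = 0.02243 hr⁻¹
C(t) = Css (1 − e^(−kt)) = 119.2 × (1 − e^(−1.191)) = 119.2 × 0.6961 ≈ 83.0 µg/mL

83.0 µg/mL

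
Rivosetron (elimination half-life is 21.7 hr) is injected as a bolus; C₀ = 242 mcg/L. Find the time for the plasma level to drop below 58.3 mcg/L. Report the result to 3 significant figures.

k = ln 2 / 21.7 = 0.03194 hr⁻¹
C(t) = C₀ e^(−kt)  ⇒  t = ln(C₀/C) / k
t = ln(242/58.3) / 0.03194 = 1.423 / 0.03194 ≈ 44.6 hours

44.6 hours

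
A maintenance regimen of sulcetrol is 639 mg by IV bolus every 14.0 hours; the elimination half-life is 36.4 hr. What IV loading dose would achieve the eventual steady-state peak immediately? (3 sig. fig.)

k = ln 2 / 36.4 = 0.01904 hr⁻¹
Accumulation ratio R = 1 / (1 − e^(−kτ)) = 1 / (1 − e^(−0.01904×14.0)) = 1 / (1 − 0.7660) = 4.273
Loading dose = maintenance dose × R = 639 × 4.273 ≈ 2730 mg

2730 mg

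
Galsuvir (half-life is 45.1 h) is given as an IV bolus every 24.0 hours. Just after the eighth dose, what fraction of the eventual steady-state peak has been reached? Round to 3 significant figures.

k = ln 2 / 45.1 = 0.01537 h⁻¹
f_n = 1 − e^(−nkτ) = 1 − e^(−8 × 0.01537 × 24.0) = 1 − e^(−2.951) = 1 − 0.05229 ≈ 0.948

0.948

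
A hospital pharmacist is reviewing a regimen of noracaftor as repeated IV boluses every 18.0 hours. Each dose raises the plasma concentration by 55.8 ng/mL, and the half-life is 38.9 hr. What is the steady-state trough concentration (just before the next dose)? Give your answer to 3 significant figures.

k = ln 2 / 38.9 = 0.01782 hr⁻¹
Fraction remaining after one interval: e^(−kτ) = e^(−0.01782 × 18.0) = 0.7256
R = 1 / (1 − 0.7256) = 3.645
Css,max = 55.8 × 3.645 = 203.4 ng/mL
Css,min = Css,max × e^(−kτ) = 203.4 × 0.7256 ≈ 148 ng/mL

148 ng/mL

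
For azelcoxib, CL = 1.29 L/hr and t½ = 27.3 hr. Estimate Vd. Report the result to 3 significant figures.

k = ln 2 / t½ = ln 2 / 27.3 = 0.02539 hr⁻¹
V = CL / k = 1.29 / 0.02539 ≈ 50.8 L

50.8 L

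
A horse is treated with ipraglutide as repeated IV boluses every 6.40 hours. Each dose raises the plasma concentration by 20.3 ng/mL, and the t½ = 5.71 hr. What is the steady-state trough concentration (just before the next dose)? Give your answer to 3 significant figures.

k = ln 2 / 5.71 = 0.1214 hr⁻¹
Fraction remaining after one interval: e^(−kτ) = e^(−0.1214 × 6.40) = 0.4598
R = 1 / (1 − 0.4598) = 1.851
Css,max = 20.3 × 1.851 = 37.58 ng/mL
Css,min = Css,max × e^(−kτ) = 37.58 × 0.4598 ≈ 17.3 ng/mL

17.3 ng/mL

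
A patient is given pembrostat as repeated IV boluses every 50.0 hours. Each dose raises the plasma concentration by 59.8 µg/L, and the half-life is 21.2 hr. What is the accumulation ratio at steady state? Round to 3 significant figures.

k = ln 2 / 21.2 = 0.03270 hr⁻¹
Fraction remaining after one interval: e^(−kτ) = e^(−0.03270 × 50.0) = 0.1950
R = 1 / (1 − 0.1950) = 1 / 0.8050 ≈ 1.24

1.24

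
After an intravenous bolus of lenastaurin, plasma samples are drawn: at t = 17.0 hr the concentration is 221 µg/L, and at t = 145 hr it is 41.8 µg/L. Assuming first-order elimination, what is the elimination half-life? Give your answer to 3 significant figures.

53.3 hours

k = ln(C₁/C₂) / (t₂ − t₁) = ln(221/41.8) / (145 − 17.0)
  = 1.665 / 128.0 = 0.01301 hr⁻¹
t½ = ln 2 / k = ln 2 / 0.01301 ≈ 53.3 hours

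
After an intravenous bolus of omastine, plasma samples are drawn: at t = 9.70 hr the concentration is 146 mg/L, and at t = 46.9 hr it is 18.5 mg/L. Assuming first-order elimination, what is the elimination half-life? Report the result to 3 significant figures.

k = ln(C₁/C₂) / (t₂ − t₁) = ln(146/18.5) / (46.9 − 9.70)
  = 2.066 / 37.20 = 0.05553 hr⁻¹
t½ = ln 2 / k = ln 2 / 0.05553 ≈ 12.5 hours

12.5 hours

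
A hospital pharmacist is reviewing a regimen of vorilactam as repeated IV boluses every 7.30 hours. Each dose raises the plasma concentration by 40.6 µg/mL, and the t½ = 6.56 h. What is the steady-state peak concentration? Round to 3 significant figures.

75.5 µg/mL

k = ln 2 / 6.56 = 0.1057 h⁻¹
Fraction remaining after one interval: e^(−kτ) = e^(−0.1057 × 7.30) = 0.4624
R = 1 / (1 − 0.4624) = 1.860
Css,max = 40.6 × 1.860 ≈ 75.5 µg/mL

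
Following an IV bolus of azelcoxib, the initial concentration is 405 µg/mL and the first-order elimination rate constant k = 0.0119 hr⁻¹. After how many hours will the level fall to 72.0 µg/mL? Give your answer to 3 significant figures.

C(t) = C₀ e^(−kt)  ⇒  t = ln(C₀/C) / k
t = ln(405/72.0) / 0.01190 = 1.727 / 0.01190 ≈ 145 hours

145 hours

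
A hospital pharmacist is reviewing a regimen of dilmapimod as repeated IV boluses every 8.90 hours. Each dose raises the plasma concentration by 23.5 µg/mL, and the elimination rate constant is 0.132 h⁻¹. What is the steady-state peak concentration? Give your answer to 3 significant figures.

34.0 µg/mL

Fraction remaining after one interval: e^(−kτ) = e^(−0.1320 × 8.90) = 0.3089
R = 1 / (1 − 0.3089) = 1.447
Css,max = 23.5 × 1.447 ≈ 34.0 µg/mL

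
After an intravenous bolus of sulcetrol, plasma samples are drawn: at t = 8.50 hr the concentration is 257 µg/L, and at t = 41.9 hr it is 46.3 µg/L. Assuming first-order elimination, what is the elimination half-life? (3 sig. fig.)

k = ln(C₁/C₂) / (t₂ − t₁) = ln(257/46.3) / (41.9 − 8.50)
  = 1.714 / 33.40 = 0.05132 hr⁻¹
t½ = ln 2 / k = ln 2 / 0.05132 ≈ 13.5 hours

13.5 hours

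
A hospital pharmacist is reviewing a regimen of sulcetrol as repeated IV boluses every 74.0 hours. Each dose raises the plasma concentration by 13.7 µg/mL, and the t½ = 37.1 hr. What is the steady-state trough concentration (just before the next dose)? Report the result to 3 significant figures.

4.59 µg/mL

k = ln 2 / 37.1 = 0.01868 hr⁻¹
Fraction remaining after one interval: e^(−kτ) = e^(−0.01868 × 74.0) = 0.2509
R = 1 / (1 − 0.2509) = 1.335
Css,max = 13.7 × 1.335 = 18.29 µg/mL
Css,min = Css,max × e^(−kτ) = 18.29 × 0.2509 ≈ 4.59 µg/mL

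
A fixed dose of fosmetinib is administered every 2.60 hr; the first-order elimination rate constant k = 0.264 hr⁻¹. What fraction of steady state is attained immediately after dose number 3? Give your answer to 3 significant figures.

0.872

f_n = 1 − e^(−nkτ) = 1 − e^(−3 × 0.2640 × 2.60) = 1 − e^(−2.059) = 1 − 0.1276 ≈ 0.872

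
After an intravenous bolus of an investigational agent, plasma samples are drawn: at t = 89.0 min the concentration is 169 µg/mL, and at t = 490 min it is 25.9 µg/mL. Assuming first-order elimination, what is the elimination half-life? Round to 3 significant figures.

k = ln(C₁/C₂) / (t₂ − t₁) = ln(169/25.9) / (490 − 89.0)
  = 1.876 / 401.0 = 0.004677 min⁻¹
t½ = ln 2 / k = ln 2 / 0.004677 ≈ 148 minutes

148 minutes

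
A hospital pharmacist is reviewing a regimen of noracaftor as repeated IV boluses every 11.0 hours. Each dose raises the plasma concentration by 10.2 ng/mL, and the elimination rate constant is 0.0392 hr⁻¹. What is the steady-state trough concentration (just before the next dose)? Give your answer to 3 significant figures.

18.9 ng/mL

Fraction remaining after one interval: e^(−kτ) = e^(−0.03920 × 11.0) = 0.6497
R = 1 / (1 − 0.6497) = 2.855
Css,max = 10.2 × 2.855 = 29.12 ng/mL
Css,min = Css,max × e^(−kτ) = 29.12 × 0.6497 ≈ 18.9 ng/mL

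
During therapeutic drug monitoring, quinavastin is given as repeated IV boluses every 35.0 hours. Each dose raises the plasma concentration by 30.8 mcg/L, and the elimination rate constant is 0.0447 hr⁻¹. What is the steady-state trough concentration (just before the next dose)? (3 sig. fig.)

8.15 mcg/L

Fraction remaining after one interval: e^(−kτ) = e^(−0.04470 × 35.0) = 0.2092
R = 1 / (1 − 0.2092) = 1.265
Css,max = 30.8 × 1.265 = 38.95 mcg/L
Css,min = Css,max × e^(−kτ) = 38.95 × 0.2092 ≈ 8.15 mcg/L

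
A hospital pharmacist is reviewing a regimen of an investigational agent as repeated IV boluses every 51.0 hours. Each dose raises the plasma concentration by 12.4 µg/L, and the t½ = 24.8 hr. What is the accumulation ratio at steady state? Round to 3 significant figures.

1.32

k = ln 2 / 24.8 = 0.02795 hr⁻¹
Fraction remaining after one interval: e^(−kτ) = e^(−0.02795 × 51.0) = 0.2404
R = 1 / (1 − 0.2404) = 1 / 0.7596 ≈ 1.32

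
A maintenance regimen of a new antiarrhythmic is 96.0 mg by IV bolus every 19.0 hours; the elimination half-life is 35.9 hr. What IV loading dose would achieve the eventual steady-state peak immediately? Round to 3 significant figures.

313 mg

k = ln 2 / 35.9 = 0.01931 hr⁻¹
Accumulation ratio R = 1 / (1 − e^(−kτ)) = 1 / (1 − e^(−0.01931×19.0)) = 1 / (1 − 0.6929) = 3.256
Loading dose = maintenance dose × R = 96.0 × 3.256 ≈ 313 mg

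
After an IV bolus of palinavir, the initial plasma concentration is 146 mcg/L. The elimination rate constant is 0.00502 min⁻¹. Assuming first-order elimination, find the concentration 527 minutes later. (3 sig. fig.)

10.4 mcg/L

C(t) = C₀ e^(−kt) = 146 × e^(−0.005020 × 527) = 146 × e^(−2.646) = 146 × 0.07097 ≈ 10.4 mcg/L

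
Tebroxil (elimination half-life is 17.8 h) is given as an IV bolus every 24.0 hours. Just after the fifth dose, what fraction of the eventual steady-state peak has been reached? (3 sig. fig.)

k = ln 2 / 17.8 = 0.03894 h⁻¹
f_n = 1 − e^(−nkτ) = 1 − e^(−5 × 0.03894 × 24.0) = 1 − e^(−4.673) = 1 − 0.009345 ≈ 0.991

0.991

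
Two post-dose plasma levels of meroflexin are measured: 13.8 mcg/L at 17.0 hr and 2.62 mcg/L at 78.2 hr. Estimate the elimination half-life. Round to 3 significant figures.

25.5 hours

k = ln(C₁/C₂) / (t₂ − t₁) = ln(13.8/2.62) / (78.2 − 17.0)
  = 1.661 / 61.20 = 0.02715 hr⁻¹
t½ = ln 2 / k = ln 2 / 0.02715 ≈ 25.5 hours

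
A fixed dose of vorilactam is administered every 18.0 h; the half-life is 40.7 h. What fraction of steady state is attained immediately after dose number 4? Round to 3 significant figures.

0.707

k = ln 2 / 40.7 = 0.01703 h⁻¹
f_n = 1 − e^(−nkτ) = 1 − e^(−4 × 0.01703 × 18.0) = 1 − e^(−1.226) = 1 − 0.2934 ≈ 0.707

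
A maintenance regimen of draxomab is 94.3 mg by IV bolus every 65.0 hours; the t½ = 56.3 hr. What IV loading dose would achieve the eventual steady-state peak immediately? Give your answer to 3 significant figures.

171 mg

k = ln 2 / 56.3 = 0.01231 hr⁻¹
Accumulation ratio R = 1 / (1 − e^(−kτ)) = 1 / (1 − e^(−0.01231×65.0)) = 1 / (1 − 0.4492) = 1.816
Loading dose = maintenance dose × R = 94.3 × 1.816 ≈ 171 mg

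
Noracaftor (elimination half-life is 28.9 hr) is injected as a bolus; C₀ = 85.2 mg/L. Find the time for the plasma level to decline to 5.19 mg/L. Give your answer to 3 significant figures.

117 hours

k = ln 2 / 28.9 = 0.02398 hr⁻¹
C(t) = C₀ e^(−kt)  ⇒  t = ln(C₀/C) / k
t = ln(85.2/5.19) / 0.02398 = 2.798 / 0.02398 ≈ 117 hours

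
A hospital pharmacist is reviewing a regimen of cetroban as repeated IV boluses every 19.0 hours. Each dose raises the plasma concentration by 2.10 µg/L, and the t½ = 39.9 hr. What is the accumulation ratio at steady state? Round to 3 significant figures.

3.56

k = ln 2 / 39.9 = 0.01737 hr⁻¹
Fraction remaining after one interval: e^(−kτ) = e^(−0.01737 × 19.0) = 0.7189
R = 1 / (1 − 0.7189) = 1 / 0.2811 ≈ 3.56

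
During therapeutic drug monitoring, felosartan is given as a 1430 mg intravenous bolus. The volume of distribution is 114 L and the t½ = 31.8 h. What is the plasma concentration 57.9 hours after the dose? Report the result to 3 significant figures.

3.55 µg/mL

C₀ = dose / V = 1430 / 114 = 12.54 µg/mL
k = ln 2 / 31.8 = 0.02180 h⁻¹
C(t) = C₀ e^(−kt) = 12.54 × e^(−0.02180 × 57.9) = 12.54 × e^(−1.262) = 12.54 × 0.2831 ≈ 3.55 µg/mL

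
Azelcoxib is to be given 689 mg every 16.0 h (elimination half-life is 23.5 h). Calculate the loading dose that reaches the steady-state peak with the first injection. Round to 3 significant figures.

1830 mg

k = ln 2 / 23.5 = 0.02950 h⁻¹
Accumulation ratio R = 1 / (1 − e^(−kτ)) = 1 / (1 − e^(−0.02950×16.0)) = 1 / (1 − 0.6238) = 2.658
Loading dose = maintenance dose × R = 689 × 2.658 ≈ 1830 mg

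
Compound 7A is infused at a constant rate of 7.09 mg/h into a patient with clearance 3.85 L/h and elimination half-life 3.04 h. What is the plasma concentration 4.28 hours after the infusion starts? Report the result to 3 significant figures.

Css = rate / CL = 7.09 / 3.85 = 1.842 mg/L
k = ln 2 / 3.04 = 0.2280 h⁻¹
C(t) = Css (1 − e^(−kt)) = 1.842 × (1 − e^(−0.9759)) = 1.842 × 0.6231 ≈ 1.15 mg/L

1.15 mg/L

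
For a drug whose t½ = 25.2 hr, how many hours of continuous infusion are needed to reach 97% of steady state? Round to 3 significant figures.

k = ln 2 / 25.2 = 0.02751 hr⁻¹
f = 1 − e^(−kt)  ⇒  t = −ln(1 − f) / k
t = −ln(1 − 0.97) / 0.02751 = 3.507 / 0.02751 ≈ 127 hours

127 hours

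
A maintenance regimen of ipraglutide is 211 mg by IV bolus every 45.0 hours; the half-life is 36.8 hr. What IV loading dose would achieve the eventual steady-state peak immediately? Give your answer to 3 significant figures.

369 mg

k = ln 2 / 36.8 = 0.01884 hr⁻¹
Accumulation ratio R = 1 / (1 − e^(−kτ)) = 1 / (1 − e^(−0.01884×45.0)) = 1 / (1 − 0.4284) = 1.750
Loading dose = maintenance dose × R = 211 × 1.750 ≈ 369 mg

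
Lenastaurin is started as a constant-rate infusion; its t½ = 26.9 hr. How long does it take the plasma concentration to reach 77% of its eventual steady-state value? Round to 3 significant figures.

k = ln 2 / 26.9 = 0.02577 hr⁻¹
f = 1 − e^(−kt)  ⇒  t = −ln(1 − f) / k
t = −ln(1 − 0.77) / 0.02577 = 1.470 / 0.02577 ≈ 57.0 hours

57.0 hours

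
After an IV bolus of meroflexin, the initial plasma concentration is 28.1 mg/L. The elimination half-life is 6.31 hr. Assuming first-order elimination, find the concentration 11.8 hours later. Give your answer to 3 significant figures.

7.69 mg/L

k = ln 2 / 6.31 = 0.1098 hr⁻¹
C(t) = C₀ e^(−kt) = 28.1 × e^(−0.1098 × 11.8) = 28.1 × e^(−1.296) = 28.1 × 0.2736 ≈ 7.69 mg/L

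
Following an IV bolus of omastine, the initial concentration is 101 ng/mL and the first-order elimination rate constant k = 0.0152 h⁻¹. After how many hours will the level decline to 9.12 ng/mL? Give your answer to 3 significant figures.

C(t) = C₀ e^(−kt)  ⇒  t = ln(C₀/C) / k
t = ln(101/9.12) / 0.01520 = 2.405 / 0.01520 ≈ 158 hours

158 hours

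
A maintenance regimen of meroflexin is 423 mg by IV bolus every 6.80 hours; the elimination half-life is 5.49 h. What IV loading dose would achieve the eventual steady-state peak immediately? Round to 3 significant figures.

k = ln 2 / 5.49 = 0.1263 h⁻¹
Accumulation ratio R = 1 / (1 − e^(−kτ)) = 1 / (1 − e^(−0.1263×6.80)) = 1 / (1 − 0.4238) = 1.735
Loading dose = maintenance dose × R = 423 × 1.735 ≈ 734 mg

734 mg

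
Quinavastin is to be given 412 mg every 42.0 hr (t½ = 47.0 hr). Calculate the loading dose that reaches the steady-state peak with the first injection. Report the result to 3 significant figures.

892 mg

k = ln 2 / 47.0 = 0.01475 hr⁻¹
Accumulation ratio R = 1 / (1 − e^(−kτ)) = 1 / (1 − e^(−0.01475×42.0)) = 1 / (1 − 0.5383) = 2.166
Loading dose = maintenance dose × R = 412 × 2.166 ≈ 892 mg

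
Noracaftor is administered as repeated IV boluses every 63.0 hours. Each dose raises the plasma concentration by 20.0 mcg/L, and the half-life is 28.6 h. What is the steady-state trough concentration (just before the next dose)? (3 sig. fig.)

k = ln 2 / 28.6 = 0.02424 h⁻¹
Fraction remaining after one interval: e^(−kτ) = e^(−0.02424 × 63.0) = 0.2172
R = 1 / (1 − 0.2172) = 1.277
Css,max = 20.0 × 1.277 = 25.55 mcg/L
Css,min = Css,max × e^(−kτ) = 25.55 × 0.2172 ≈ 5.55 mcg/L

5.55 mcg/L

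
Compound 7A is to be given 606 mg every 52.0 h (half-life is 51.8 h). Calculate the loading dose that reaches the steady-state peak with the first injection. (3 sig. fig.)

1210 mg

k = ln 2 / 51.8 = 0.01338 h⁻¹
Accumulation ratio R = 1 / (1 − e^(−kτ)) = 1 / (1 − e^(−0.01338×52.0)) = 1 / (1 − 0.4987) = 1.995
Loading dose = maintenance dose × R = 606 × 1.995 ≈ 1210 mg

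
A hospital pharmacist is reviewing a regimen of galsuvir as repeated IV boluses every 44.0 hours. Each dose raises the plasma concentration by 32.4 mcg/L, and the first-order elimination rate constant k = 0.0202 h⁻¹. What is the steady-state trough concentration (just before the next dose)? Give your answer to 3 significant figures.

Fraction remaining after one interval: e^(−kτ) = e^(−0.02020 × 44.0) = 0.4111
R = 1 / (1 − 0.4111) = 1.698
Css,max = 32.4 × 1.698 = 55.02 mcg/L
Css,min = Css,max × e^(−kτ) = 55.02 × 0.4111 ≈ 22.6 mcg/L

22.6 mcg/L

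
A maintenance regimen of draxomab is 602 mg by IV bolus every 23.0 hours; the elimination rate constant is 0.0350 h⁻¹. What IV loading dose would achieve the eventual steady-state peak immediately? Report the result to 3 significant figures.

1090 mg

Accumulation ratio R = 1 / (1 − e^(−kτ)) = 1 / (1 − e^(−0.03500×23.0)) = 1 / (1 − 0.4471) = 1.809
Loading dose = maintenance dose × R = 602 × 1.809 ≈ 1090 mg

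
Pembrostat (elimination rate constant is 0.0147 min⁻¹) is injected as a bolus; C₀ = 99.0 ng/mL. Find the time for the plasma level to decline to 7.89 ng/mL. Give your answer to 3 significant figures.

C(t) = C₀ e^(−kt)  ⇒  t = ln(C₀/C) / k
t = ln(99.0/7.89) / 0.01470 = 2.530 / 0.01470 ≈ 172 minutes

172 minutes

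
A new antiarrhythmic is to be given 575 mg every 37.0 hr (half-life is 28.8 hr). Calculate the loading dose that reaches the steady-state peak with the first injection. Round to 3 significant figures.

k = ln 2 / 28.8 = 0.02407 hr⁻¹
Accumulation ratio R = 1 / (1 − e^(−kτ)) = 1 / (1 − e^(−0.02407×37.0)) = 1 / (1 − 0.4104) = 1.696
Loading dose = maintenance dose × R = 575 × 1.696 ≈ 975 mg

975 mg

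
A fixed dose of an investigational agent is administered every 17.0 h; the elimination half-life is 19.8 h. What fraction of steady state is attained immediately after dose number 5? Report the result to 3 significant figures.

k = ln 2 / 19.8 = 0.03501 h⁻¹
f_n = 1 − e^(−nkτ) = 1 − e^(−5 × 0.03501 × 17.0) = 1 − e^(−2.976) = 1 − 0.05102 ≈ 0.949

0.949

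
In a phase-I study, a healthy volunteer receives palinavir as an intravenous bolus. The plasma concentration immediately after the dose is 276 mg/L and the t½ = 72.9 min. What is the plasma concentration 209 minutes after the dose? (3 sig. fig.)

k = ln 2 / 72.9 = 0.009508 min⁻¹
C(t) = C₀ e^(−kt) = 276 × e^(−0.009508 × 209) = 276 × e^(−1.987) = 276 × 0.1371 ≈ 37.8 mg/L

37.8 mg/L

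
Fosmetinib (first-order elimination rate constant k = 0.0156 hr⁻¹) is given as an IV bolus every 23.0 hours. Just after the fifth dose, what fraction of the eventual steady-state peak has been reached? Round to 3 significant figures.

0.834

f_n = 1 − e^(−nkτ) = 1 − e^(−5 × 0.01560 × 23.0) = 1 − e^(−1.794) = 1 − 0.1663 ≈ 0.834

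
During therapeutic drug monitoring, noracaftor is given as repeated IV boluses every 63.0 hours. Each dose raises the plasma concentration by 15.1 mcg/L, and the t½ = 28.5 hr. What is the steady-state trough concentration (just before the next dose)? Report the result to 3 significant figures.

k = ln 2 / 28.5 = 0.02432 hr⁻¹
Fraction remaining after one interval: e^(−kτ) = e^(−0.02432 × 63.0) = 0.2161
R = 1 / (1 − 0.2161) = 1.276
Css,max = 15.1 × 1.276 = 19.26 mcg/L
Css,min = Css,max × e^(−kτ) = 19.26 × 0.2161 ≈ 4.16 mcg/L

4.16 mcg/L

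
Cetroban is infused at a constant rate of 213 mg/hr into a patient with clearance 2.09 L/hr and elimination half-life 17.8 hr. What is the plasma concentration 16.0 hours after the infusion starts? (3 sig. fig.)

Css = rate / CL = 213 / 2.09 = 101.9 µg/mL
k = ln 2 / 17.8 = 0.03894 hr⁻¹
C(t) = Css (1 − e^(−kt)) = 101.9 × (1 − e^(−0.6231)) = 101.9 × 0.4637 ≈ 47.3 µg/mL

47.3 µg/mL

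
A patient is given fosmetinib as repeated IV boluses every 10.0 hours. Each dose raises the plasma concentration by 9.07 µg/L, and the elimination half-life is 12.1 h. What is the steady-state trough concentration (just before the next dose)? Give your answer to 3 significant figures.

k = ln 2 / 12.1 = 0.05728 h⁻¹
Fraction remaining after one interval: e^(−kτ) = e^(−0.05728 × 10.0) = 0.5639
R = 1 / (1 − 0.5639) = 2.293
Css,max = 9.07 × 2.293 = 20.80 µg/L
Css,min = Css,max × e^(−kτ) = 20.80 × 0.5639 ≈ 11.7 µg/L

11.7 µg/L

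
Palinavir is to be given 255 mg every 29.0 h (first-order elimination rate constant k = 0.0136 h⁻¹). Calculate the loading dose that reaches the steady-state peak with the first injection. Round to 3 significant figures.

782 mg

Accumulation ratio R = 1 / (1 − e^(−kτ)) = 1 / (1 − e^(−0.01360×29.0)) = 1 / (1 − 0.6741) = 3.068
Loading dose = maintenance dose × R = 255 × 3.068 ≈ 782 mg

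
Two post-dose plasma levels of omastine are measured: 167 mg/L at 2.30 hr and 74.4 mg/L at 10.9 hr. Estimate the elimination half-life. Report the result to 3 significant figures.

k = ln(C₁/C₂) / (t₂ − t₁) = ln(167/74.4) / (10.9 − 2.30)
  = 0.8085 / 8.600 = 0.09402 hr⁻¹
t½ = ln 2 / k = ln 2 / 0.09402 ≈ 7.37 hours

7.37 hours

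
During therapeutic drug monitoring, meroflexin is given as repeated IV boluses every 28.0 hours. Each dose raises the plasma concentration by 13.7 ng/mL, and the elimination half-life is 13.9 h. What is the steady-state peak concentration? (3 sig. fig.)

18.2 ng/mL

k = ln 2 / 13.9 = 0.04987 h⁻¹
Fraction remaining after one interval: e^(−kτ) = e^(−0.04987 × 28.0) = 0.2475
R = 1 / (1 − 0.2475) = 1.329
Css,max = 13.7 × 1.329 ≈ 18.2 ng/mL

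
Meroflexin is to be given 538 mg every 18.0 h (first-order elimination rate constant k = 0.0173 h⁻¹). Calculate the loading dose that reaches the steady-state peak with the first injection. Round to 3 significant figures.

2010 mg

Accumulation ratio R = 1 / (1 − e^(−kτ)) = 1 / (1 − e^(−0.01730×18.0)) = 1 / (1 − 0.7324) = 3.737
Loading dose = maintenance dose × R = 538 × 3.737 ≈ 2010 mg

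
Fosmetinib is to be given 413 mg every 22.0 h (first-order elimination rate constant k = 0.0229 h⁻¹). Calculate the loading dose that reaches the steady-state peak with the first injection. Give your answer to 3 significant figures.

1040 mg

Accumulation ratio R = 1 / (1 − e^(−kτ)) = 1 / (1 − e^(−0.02290×22.0)) = 1 / (1 − 0.6042) = 2.527
Loading dose = maintenance dose × R = 413 × 2.527 ≈ 1040 mg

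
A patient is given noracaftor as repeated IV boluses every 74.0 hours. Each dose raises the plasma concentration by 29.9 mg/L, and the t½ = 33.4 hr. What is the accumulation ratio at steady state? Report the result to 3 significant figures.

k = ln 2 / 33.4 = 0.02075 hr⁻¹
Fraction remaining after one interval: e^(−kτ) = e^(−0.02075 × 74.0) = 0.2153
R = 1 / (1 − 0.2153) = 1 / 0.7847 ≈ 1.27

1.27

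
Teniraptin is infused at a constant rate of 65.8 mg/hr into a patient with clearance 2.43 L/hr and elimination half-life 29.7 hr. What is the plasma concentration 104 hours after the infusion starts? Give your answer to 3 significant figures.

24.7 µg/mL

Css = rate / CL = 65.8 / 2.43 = 27.08 µg/mL
k = ln 2 / 29.7 = 0.02334 hr⁻¹
C(t) = Css (1 − e^(−kt)) = 27.08 × (1 − e^(−2.427)) = 27.08 × 0.9117 ≈ 24.7 µg/mL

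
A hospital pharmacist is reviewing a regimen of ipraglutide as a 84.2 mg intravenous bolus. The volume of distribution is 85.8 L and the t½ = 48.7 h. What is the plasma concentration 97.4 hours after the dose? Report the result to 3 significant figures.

C₀ = dose / V = 84.2 / 85.8 = 0.9814 mg/L
k = ln 2 / 48.7 = 0.01423 h⁻¹
C(t) = C₀ e^(−kt) = 0.9814 × e^(−0.01423 × 97.4) = 0.9814 × e^(−1.386) = 0.9814 × 0.2500 ≈ 0.245 mg/L

0.245 mg/L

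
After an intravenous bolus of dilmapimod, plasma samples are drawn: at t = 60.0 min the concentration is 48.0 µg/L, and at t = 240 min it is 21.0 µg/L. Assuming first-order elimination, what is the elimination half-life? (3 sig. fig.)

151 minutes

k = ln(C₁/C₂) / (t₂ − t₁) = ln(48.0/21.0) / (240 − 60.0)
  = 0.8267 / 180.0 = 0.004593 min⁻¹
t½ = ln 2 / k = ln 2 / 0.004593 ≈ 151 minutes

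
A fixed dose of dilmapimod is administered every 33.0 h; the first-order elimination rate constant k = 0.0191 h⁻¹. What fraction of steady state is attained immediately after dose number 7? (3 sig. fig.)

0.988

f_n = 1 − e^(−nkτ) = 1 − e^(−7 × 0.01910 × 33.0) = 1 − e^(−4.412) = 1 − 0.01213 ≈ 0.988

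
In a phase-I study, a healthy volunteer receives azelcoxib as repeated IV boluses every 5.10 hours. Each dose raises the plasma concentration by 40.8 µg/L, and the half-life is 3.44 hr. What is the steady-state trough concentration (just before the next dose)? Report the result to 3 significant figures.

k = ln 2 / 3.44 = 0.2015 hr⁻¹
Fraction remaining after one interval: e^(−kτ) = e^(−0.2015 × 5.10) = 0.3579
R = 1 / (1 − 0.3579) = 1.557
Css,max = 40.8 × 1.557 = 63.54 µg/L
Css,min = Css,max × e^(−kτ) = 63.54 × 0.3579 ≈ 22.7 µg/L

22.7 µg/L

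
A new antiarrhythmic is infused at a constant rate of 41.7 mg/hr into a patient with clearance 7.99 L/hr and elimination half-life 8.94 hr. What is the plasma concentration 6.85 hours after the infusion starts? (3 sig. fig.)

Css = rate / CL = 41.7 / 7.99 = 5.219 µg/mL
k = ln 2 / 8.94 = 0.07753 hr⁻¹
C(t) = Css (1 − e^(−kt)) = 5.219 × (1 − e^(−0.5311)) = 5.219 × 0.4120 ≈ 2.15 µg/mL

2.15 µg/mL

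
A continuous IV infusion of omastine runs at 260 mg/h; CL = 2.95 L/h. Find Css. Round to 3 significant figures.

88.1 µg/mL

Css = infusion rate / CL = 260 / 2.95 ≈ 88.1 µg/mL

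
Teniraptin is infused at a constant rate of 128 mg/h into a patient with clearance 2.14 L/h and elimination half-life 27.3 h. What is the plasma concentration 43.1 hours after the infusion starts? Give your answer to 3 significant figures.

39.8 µg/mL

Css = rate / CL = 128 / 2.14 = 59.81 µg/mL
k = ln 2 / 27.3 = 0.02539 h⁻¹
C(t) = Css (1 − e^(−kt)) = 59.81 × (1 − e^(−1.094)) = 59.81 × 0.6652 ≈ 39.8 µg/mL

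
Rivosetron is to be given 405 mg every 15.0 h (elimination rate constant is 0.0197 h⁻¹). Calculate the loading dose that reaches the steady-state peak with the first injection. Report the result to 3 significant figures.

1580 mg

Accumulation ratio R = 1 / (1 − e^(−kτ)) = 1 / (1 − e^(−0.01970×15.0)) = 1 / (1 − 0.7442) = 3.909
Loading dose = maintenance dose × R = 405 × 3.909 ≈ 1580 mg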